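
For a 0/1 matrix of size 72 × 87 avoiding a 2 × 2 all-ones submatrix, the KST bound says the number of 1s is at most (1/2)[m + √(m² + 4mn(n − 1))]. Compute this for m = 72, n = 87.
z(72, 87; 2, 2) ≤ (1/2)[72 + √(72² + 4·72·87·86)] = (1/2)[72 + √2160000] = 770.8469

Kővári–Sós–Turán: let r_1, ..., r_72 be the row sums and z = Σ r_i the total number of 1s. Each pair of columns can share at most one row with both entries 1 (else a 2×2 all-ones block appears), so Σ_i C(r_i, 2) ≤ C(87, 2) = 3741. By convexity Σ_i C(r_i, 2) ≥ 72·C(z/72, 2) = z(z − 72)/(2·72), giving z² − 72z − 72·87·86 ≤ 0 and hence z ≤ (1/2)[72 + √(5184 + 4·538704)] = (1/2)[72 + √2160000] ≈ (1/2)(72 + 1469.6938) = 770.8469.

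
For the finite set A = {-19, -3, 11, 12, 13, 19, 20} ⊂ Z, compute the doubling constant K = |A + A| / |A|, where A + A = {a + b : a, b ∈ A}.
K = |A + A| / |A| = 24/7

Enumerate A + A = {a + b : a, b ∈ A}. With |A| = 7, there are |A|^2 = 49 ordered sum pairs; collecting distinct values, A + A = {-38, -22, -8, -7, -6, 0, 1, 8, 9, 10, 16, 17, 22, 23, 24, 25, 26, 30, 31, 32, 33, 38, 39, 40}, so |A + A| = 24. Thus K = 24/7. For comparison, the minimum possible |A + A| over all 7-element sets is 2·7 − 1 = 13 (so min K = 13/7), attained only by arithmetic progressions.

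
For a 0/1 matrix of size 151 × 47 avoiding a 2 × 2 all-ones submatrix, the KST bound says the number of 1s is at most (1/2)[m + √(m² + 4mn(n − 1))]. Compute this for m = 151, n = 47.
z(151, 47; 2, 2) ≤ (1/2)[151 + √(151² + 4·151·47·46)] = (1/2)[151 + √1328649] = 651.8352

Kővári–Sós–Turán: let r_1, ..., r_151 be the row sums and z = Σ r_i the total number of 1s. Each pair of columns can share at most one row with both entries 1 (else a 2×2 all-ones block appears), so Σ_i C(r_i, 2) ≤ C(47, 2) = 1081. By convexity Σ_i C(r_i, 2) ≥ 151·C(z/151, 2) = z(z − 151)/(2·151), giving z² − 151z − 151·47·46 ≤ 0 and hence z ≤ (1/2)[151 + √(22801 + 4·326462)] = (1/2)[151 + √1328649] ≈ (1/2)(151 + 1152.6704) = 651.8352.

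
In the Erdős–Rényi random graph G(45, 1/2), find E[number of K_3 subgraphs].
E[# K_3] = C(45, 3) · (1/2)^C(3, 2) = 14190 / 2^3 = 7095/4 = 1773.75

For each 3-subset S of vertices (there are C(45, 3) = 14190 such S), let X_S = 1 if S induces a K_3 (all C(3, 2) = 3 edges present). Then P(X_S = 1) = (1/2)^3 = 1/8. By linearity of expectation, E[# K_3] = C(45, 3) · (1/2)^3 = 14190 / 8 = 7095/4 = 1773.75.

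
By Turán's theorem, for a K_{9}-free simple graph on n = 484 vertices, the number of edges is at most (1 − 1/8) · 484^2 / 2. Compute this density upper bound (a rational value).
Turán density bound = (7/8) · 484^2/2 = 102487

Turán's theorem: ex(n, K_{r+1}) is achieved by the complete r-partite Turán graph T(n, r) with parts as balanced as possible, and is at most (1 − 1/r) · n^2/2. For r = 8, n = 484: the density bound is (7/8) · 234256/2 = 102487. The integer-valued extremum is e(T(484, 8)) = 102486, which is strictly less than the density bound 102487 since 8 ∤ 484 (the parts of T(484, 8) cannot all be equal).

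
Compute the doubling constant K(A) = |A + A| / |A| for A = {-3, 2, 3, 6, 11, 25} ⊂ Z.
K = |A + A| / |A| = 19/6

Enumerate A + A = {a + b : a, b ∈ A}. With |A| = 6, there are |A|^2 = 36 ordered sum pairs; collecting distinct values, A + A = {-6, -1, 0, 3, 4, 5, 6, 8, 9, 12, 13, 14, 17, 22, 27, 28, 31, 36, 50}, so |A + A| = 19. Thus K = 19/6. For comparison, the minimum possible |A + A| over all 6-element sets is 2·6 − 1 = 11 (so min K = 11/6), attained only by arithmetic progressions.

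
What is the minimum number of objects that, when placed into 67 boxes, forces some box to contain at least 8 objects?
n = (8 − 1)·67 + 1 = 470

By the generalised pigeonhole principle, to guarantee some box contains ≥ r objects we need more than (r − 1) · k objects total. Threshold: n = (r − 1) · k + 1. With r = 8 and k = 67: n = 7 · 67 + 1 = 469 + 1 = 470. For n = 469 = 7 · 67, we can put exactly 7 objects in every box, avoiding 8 in any single one — so 470 is tight.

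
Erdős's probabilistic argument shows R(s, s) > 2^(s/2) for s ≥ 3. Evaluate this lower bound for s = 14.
2^(14/2) = 128; so R(14, 14) > 128

Colour each edge of K_n uniformly at random with red/blue. The expected number of monochromatic K_14 is C(n, 14) · 2 · 2^(−C(14,2)). If C(n, 14) · 2^(1 − C(14,2)) < 1, then with positive probability no monochromatic K_14 exists, so R(14, 14) > n. The standard estimate C(n, 14) ≤ n^14/14! shows this inequality holds whenever n ≤ 2^(14/2) (since 14! · 2^(C(14,2) − 1) > 2^(14^2/2) ≥ n^14). Hence R(14, 14) > 2^(14/2) = 128.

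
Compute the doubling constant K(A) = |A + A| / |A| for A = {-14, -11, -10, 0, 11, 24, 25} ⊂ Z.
K = |A + A| / |A| = 25/7

Enumerate A + A = {a + b : a, b ∈ A}. With |A| = 7, there are |A|^2 = 49 ordered sum pairs; collecting distinct values, A + A = {-28, -25, -24, -22, -21, -20, -14, -11, -10, -3, 0, 1, 10, 11, 13, 14, 15, 22, 24, 25, 35, 36, 48, 49, 50}, so |A + A| = 25. Thus K = 25/7. For comparison, the minimum possible |A + A| over all 7-element sets is 2·7 − 1 = 13 (so min K = 13/7), attained only by arithmetic progressions.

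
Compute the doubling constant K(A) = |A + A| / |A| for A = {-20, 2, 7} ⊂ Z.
K = |A + A| / |A| = 6/3 = 2

Enumerate A + A = {a + b : a, b ∈ A}. With |A| = 3, there are |A|^2 = 9 ordered sum pairs; collecting distinct values, A + A = {-40, -18, -13, 4, 9, 14}, so |A + A| = 6. Thus K = 6/3 = 2. For comparison, the minimum possible |A + A| over all 3-element sets is 2·3 − 1 = 5 (so min K = 5/3), attained only by arithmetic progressions.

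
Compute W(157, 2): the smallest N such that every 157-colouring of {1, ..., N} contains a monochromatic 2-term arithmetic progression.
W(157, 2) = 157 + 1 = 158

A 2-term AP is any pair of integers, so a monochromatic 2-AP exists iff some colour is used at least twice. With 157 colours, the colouring i ↦ i on {1, ..., 157} uses each colour once, avoiding any monochromatic pair, so W(157, 2) > 157. For {1, ..., 158}, pigeonhole forces two integers of the same colour, which form a monochromatic 2-AP. Hence W(157, 2) = 158.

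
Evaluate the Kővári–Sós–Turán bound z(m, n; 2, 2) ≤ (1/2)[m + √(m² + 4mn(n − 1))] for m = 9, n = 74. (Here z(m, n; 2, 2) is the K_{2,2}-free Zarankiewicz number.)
z(9, 74; 2, 2) ≤ (1/2)[9 + √(9² + 4·9·74·73)] = (1/2)[9 + √194553] = 225.0408

Kővári–Sós–Turán: let r_1, ..., r_9 be the row sums and z = Σ r_i the total number of 1s. Each pair of columns can share at most one row with both entries 1 (else a 2×2 all-ones block appears), so Σ_i C(r_i, 2) ≤ C(74, 2) = 2701. By convexity Σ_i C(r_i, 2) ≥ 9·C(z/9, 2) = z(z − 9)/(2·9), giving z² − 9z − 9·74·73 ≤ 0 and hence z ≤ (1/2)[9 + √(81 + 4·48618)] = (1/2)[9 + √194553] ≈ (1/2)(9 + 441.0816) = 225.0408.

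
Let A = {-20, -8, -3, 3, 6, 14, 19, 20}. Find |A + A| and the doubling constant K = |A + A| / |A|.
K = |A + A| / |A| = 30/8 = 15/4

Enumerate A + A = {a + b : a, b ∈ A}. With |A| = 8, there are |A|^2 = 64 ordered sum pairs; collecting distinct values, A + A = {-40, -28, -23, -17, -16, -14, -11, -6, -5, -2, -1, 0, 3, 6, 9, 11, 12, 16, 17, 20, 22, 23, 25, 26, 28, 33, 34, 38, 39, 40}, so |A + A| = 30. Thus K = 30/8 = 15/4. For comparison, the minimum possible |A + A| over all 8-element sets is 2·8 − 1 = 15 (so min K = 15/8), attained only by arithmetic progressions.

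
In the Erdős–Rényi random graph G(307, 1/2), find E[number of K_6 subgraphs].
E[# K_6] = C(307, 6) · (1/2)^C(6, 2) = 1107006828852 / 2^15 = 276751707213/8192 ≈ 33783167.384399

For each 6-subset S of vertices (there are C(307, 6) = 1107006828852 such S), let X_S = 1 if S induces a K_6 (all C(6, 2) = 15 edges present). Then P(X_S = 1) = (1/2)^15 = 1/32768. By linearity of expectation, E[# K_6] = C(307, 6) · (1/2)^15 = 1107006828852 / 32768 = 276751707213/8192 ≈ 33783167.384399.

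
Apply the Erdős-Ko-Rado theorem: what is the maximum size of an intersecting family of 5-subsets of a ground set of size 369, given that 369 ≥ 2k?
max |F| = C(368, 4) = 751755460

The Erdős-Ko-Rado theorem states: for n ≥ 2k, an intersecting family of k-subsets of an n-element set has size at most C(n − 1, k − 1), with equality for 'star' families {A ⊆ [n] : |A| = k, i ∈ A} (fix an element i). For n = 369, k = 5: C(368, 4) = 751755460.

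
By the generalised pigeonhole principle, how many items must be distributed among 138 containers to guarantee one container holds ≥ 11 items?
n = (11 − 1)·138 + 1 = 1381

By the generalised pigeonhole principle, to guarantee some box contains ≥ r objects we need more than (r − 1) · k objects total. Threshold: n = (r − 1) · k + 1. With r = 11 and k = 138: n = 10 · 138 + 1 = 1380 + 1 = 1381. For n = 1380 = 10 · 138, we can put exactly 10 objects in every box, avoiding 11 in any single one — so 1381 is tight.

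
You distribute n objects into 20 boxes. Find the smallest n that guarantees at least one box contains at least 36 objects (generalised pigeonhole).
n = (36 − 1)·20 + 1 = 701

By the generalised pigeonhole principle, to guarantee some box contains ≥ r objects we need more than (r − 1) · k objects total. Threshold: n = (r − 1) · k + 1. With r = 36 and k = 20: n = 35 · 20 + 1 = 700 + 1 = 701. For n = 700 = 35 · 20, we can put exactly 35 objects in every box, avoiding 36 in any single one — so 701 is tight.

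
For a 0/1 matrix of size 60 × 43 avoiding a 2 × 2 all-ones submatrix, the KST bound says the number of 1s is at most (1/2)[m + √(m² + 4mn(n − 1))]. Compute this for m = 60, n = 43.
z(60, 43; 2, 2) ≤ (1/2)[60 + √(60² + 4·60·43·42)] = (1/2)[60 + √437040] = 360.545

Kővári–Sós–Turán: let r_1, ..., r_60 be the row sums and z = Σ r_i the total number of 1s. Each pair of columns can share at most one row with both entries 1 (else a 2×2 all-ones block appears), so Σ_i C(r_i, 2) ≤ C(43, 2) = 903. By convexity Σ_i C(r_i, 2) ≥ 60·C(z/60, 2) = z(z − 60)/(2·60), giving z² − 60z − 60·43·42 ≤ 0 and hence z ≤ (1/2)[60 + √(3600 + 4·108360)] = (1/2)[60 + √437040] ≈ (1/2)(60 + 661.09) = 360.545.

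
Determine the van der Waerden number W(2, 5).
W(2, 5) = 178

This is a classical value, W(2, 5) = 178, established by combining an explicit 2-colouring of {1, ..., 177} with no monochromatic 5-AP (giving the lower bound W(2, 5) > 177) and a finite case analysis / exhaustive computer search showing every 2-colouring of {1, ..., 178} has such an AP.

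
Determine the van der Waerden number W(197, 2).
W(197, 2) = 197 + 1 = 198

A 2-term AP is any pair of integers, so a monochromatic 2-AP exists iff some colour is used at least twice. With 197 colours, the colouring i ↦ i on {1, ..., 197} uses each colour once, avoiding any monochromatic pair, so W(197, 2) > 197. For {1, ..., 198}, pigeonhole forces two integers of the same colour, which form a monochromatic 2-AP. Hence W(197, 2) = 198.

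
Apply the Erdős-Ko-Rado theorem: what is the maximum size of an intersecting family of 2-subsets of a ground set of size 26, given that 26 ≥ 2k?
max |F| = C(25, 1) = 25

Erdős-Ko-Rado (1961): when n ≥ 2k, max |F| = C(n−1, k−1). The bound is attained by the star {A : i ∈ A} for any fixed i ∈ [n]. Here C(26−1, 2−1) = C(25, 1) = 25.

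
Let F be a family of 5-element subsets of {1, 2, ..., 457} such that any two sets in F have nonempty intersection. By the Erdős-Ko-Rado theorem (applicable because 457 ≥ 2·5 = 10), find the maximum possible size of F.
max |F| = C(456, 4) = 1777947990

Erdős-Ko-Rado (1961): when n ≥ 2k, max |F| = C(n−1, k−1). The bound is attained by the star {A : i ∈ A} for any fixed i ∈ [n]. Here C(457−1, 5−1) = C(456, 4) = 1777947990.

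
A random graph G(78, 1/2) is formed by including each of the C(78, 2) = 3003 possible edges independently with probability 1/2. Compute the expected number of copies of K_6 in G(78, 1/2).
E[# K_6] = C(78, 6) · (1/2)^C(6, 2) = 256851595 / 2^15 ≈ 7838.488617

For each 6-subset S of vertices (there are C(78, 6) = 256851595 such S), let X_S = 1 if S induces a K_6 (all C(6, 2) = 15 edges present). Then P(X_S = 1) = (1/2)^15 = 1/32768. By linearity of expectation, E[# K_6] = C(78, 6) · (1/2)^15 = 256851595 / 32768 ≈ 7838.488617.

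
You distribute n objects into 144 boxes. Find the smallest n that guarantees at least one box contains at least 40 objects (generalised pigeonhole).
n = (40 − 1)·144 + 1 = 5617

By the generalised pigeonhole principle, to guarantee some box contains ≥ r objects we need more than (r − 1) · k objects total. Threshold: n = (r − 1) · k + 1. With r = 40 and k = 144: n = 39 · 144 + 1 = 5616 + 1 = 5617. For n = 5616 = 39 · 144, we can put exactly 39 objects in every box, avoiding 40 in any single one — so 5617 is tight.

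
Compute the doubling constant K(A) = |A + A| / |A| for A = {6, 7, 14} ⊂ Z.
K = |A + A| / |A| = 6/3 = 2

Enumerate A + A = {a + b : a, b ∈ A}. With |A| = 3, there are |A|^2 = 9 ordered sum pairs; collecting distinct values, A + A = {12, 13, 14, 20, 21, 28}, so |A + A| = 6. Thus K = 6/3 = 2. For comparison, the minimum possible |A + A| over all 3-element sets is 2·3 − 1 = 5 (so min K = 5/3), attained only by arithmetic progressions.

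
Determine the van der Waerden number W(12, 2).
W(12, 2) = 12 + 1 = 13

A 2-term AP is any pair of integers, so a monochromatic 2-AP exists iff some colour is used at least twice. With 12 colours, the colouring i ↦ i on {1, ..., 12} uses each colour once, avoiding any monochromatic pair, so W(12, 2) > 12. For {1, ..., 13}, pigeonhole forces two integers of the same colour, which form a monochromatic 2-AP. Hence W(12, 2) = 13.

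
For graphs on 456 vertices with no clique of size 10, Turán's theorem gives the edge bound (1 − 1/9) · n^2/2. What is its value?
Turán density bound = (8/9) · 456^2/2 = 92416

Turán's theorem: ex(n, K_{r+1}) is achieved by the complete r-partite Turán graph T(n, r) with parts as balanced as possible, and is at most (1 − 1/r) · n^2/2. For r = 9, n = 456: the density bound is (8/9) · 207936/2 = 92416. The integer-valued extremum is e(T(456, 9)) = 92415, which is strictly less than the density bound 92416 since 9 ∤ 456 (the parts of T(456, 9) cannot all be equal).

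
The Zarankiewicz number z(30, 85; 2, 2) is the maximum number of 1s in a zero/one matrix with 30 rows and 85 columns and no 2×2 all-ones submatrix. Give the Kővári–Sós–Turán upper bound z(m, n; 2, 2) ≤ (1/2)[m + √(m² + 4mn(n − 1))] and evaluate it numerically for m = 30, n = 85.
z(30, 85; 2, 2) ≤ (1/2)[30 + √(30² + 4·30·85·84)] = (1/2)[30 + √857700] = 478.0605

Kővári–Sós–Turán: let r_1, ..., r_30 be the row sums and z = Σ r_i the total number of 1s. Each pair of columns can share at most one row with both entries 1 (else a 2×2 all-ones block appears), so Σ_i C(r_i, 2) ≤ C(85, 2) = 3570. By convexity Σ_i C(r_i, 2) ≥ 30·C(z/30, 2) = z(z − 30)/(2·30), giving z² − 30z − 30·85·84 ≤ 0 and hence z ≤ (1/2)[30 + √(900 + 4·214200)] = (1/2)[30 + √857700] ≈ (1/2)(30 + 926.1209) = 478.0605.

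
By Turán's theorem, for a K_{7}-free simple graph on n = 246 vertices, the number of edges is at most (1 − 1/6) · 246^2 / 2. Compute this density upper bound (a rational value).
Turán density bound = (5/6) · 246^2/2 = 25215

Turán's theorem: ex(n, K_{r+1}) is achieved by the complete r-partite Turán graph T(n, r) with parts as balanced as possible, and is at most (1 − 1/r) · n^2/2. For r = 6, n = 246: the density bound is (5/6) · 60516/2 = 25215. Since 6 ∣ 246, the Turán graph T(246, 6) has parts of equal size 41, and its edge count e(T(246, 6)) = 25215 attains the density bound exactly.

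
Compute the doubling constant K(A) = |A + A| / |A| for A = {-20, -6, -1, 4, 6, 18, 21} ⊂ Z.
K = |A + A| / |A| = 25/7

Enumerate A + A = {a + b : a, b ∈ A}. With |A| = 7, there are |A|^2 = 49 ordered sum pairs; collecting distinct values, A + A = {-40, -26, -21, -16, -14, -12, -7, -2, 0, 1, 3, 5, 8, 10, 12, 15, 17, 20, 22, 24, 25, 27, 36, 39, 42}, so |A + A| = 25. Thus K = 25/7. For comparison, the minimum possible |A + A| over all 7-element sets is 2·7 − 1 = 13 (so min K = 13/7), attained only by arithmetic progressions.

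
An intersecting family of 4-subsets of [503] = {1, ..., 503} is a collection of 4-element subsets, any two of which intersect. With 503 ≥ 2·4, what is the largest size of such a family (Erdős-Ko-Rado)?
max |F| = C(502, 3) = 20958500

The Erdős-Ko-Rado theorem states: for n ≥ 2k, an intersecting family of k-subsets of an n-element set has size at most C(n − 1, k − 1), with equality for 'star' families {A ⊆ [n] : |A| = k, i ∈ A} (fix an element i). For n = 503, k = 4: C(502, 3) = 20958500.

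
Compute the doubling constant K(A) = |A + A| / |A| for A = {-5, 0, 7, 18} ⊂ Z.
K = |A + A| / |A| = 10/4 = 5/2

Enumerate A + A = {a + b : a, b ∈ A}. With |A| = 4, there are |A|^2 = 16 ordered sum pairs; collecting distinct values, A + A = {-10, -5, 0, 2, 7, 13, 14, 18, 25, 36}, so |A + A| = 10. Thus K = 10/4 = 5/2. For comparison, the minimum possible |A + A| over all 4-element sets is 2·4 − 1 = 7 (so min K = 7/4), attained only by arithmetic progressions.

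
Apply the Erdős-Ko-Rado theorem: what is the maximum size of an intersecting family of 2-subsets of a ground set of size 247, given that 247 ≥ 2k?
max |F| = C(246, 1) = 246

The Erdős-Ko-Rado theorem states: for n ≥ 2k, an intersecting family of k-subsets of an n-element set has size at most C(n − 1, k − 1), with equality for 'star' families {A ⊆ [n] : |A| = k, i ∈ A} (fix an element i). For n = 247, k = 2: C(246, 1) = 246.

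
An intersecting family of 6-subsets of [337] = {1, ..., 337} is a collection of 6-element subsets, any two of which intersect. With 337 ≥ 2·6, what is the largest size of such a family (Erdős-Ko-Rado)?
max |F| = C(336, 5) = 34636310352

Erdős-Ko-Rado (1961): when n ≥ 2k, max |F| = C(n−1, k−1). The bound is attained by the star {A : i ∈ A} for any fixed i ∈ [n]. Here C(337−1, 6−1) = C(336, 5) = 34636310352.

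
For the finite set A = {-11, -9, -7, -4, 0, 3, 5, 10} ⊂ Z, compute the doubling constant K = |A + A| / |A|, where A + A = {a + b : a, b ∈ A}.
K = |A + A| / |A| = 25/8

Enumerate A + A = {a + b : a, b ∈ A}. With |A| = 8, there are |A|^2 = 64 ordered sum pairs; collecting distinct values, A + A = {-22, -20, -18, -16, -15, -14, -13, -11, -9, -8, -7, -6, -4, -2, -1, 0, 1, 3, 5, 6, 8, 10, 13, 15, 20}, so |A + A| = 25. Thus K = 25/8. For comparison, the minimum possible |A + A| over all 8-element sets is 2·8 − 1 = 15 (so min K = 15/8), attained only by arithmetic progressions.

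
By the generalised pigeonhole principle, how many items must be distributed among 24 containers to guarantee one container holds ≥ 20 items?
n = (20 − 1)·24 + 1 = 457

By the generalised pigeonhole principle, to guarantee some box contains ≥ r objects we need more than (r − 1) · k objects total. Threshold: n = (r − 1) · k + 1. With r = 20 and k = 24: n = 19 · 24 + 1 = 456 + 1 = 457. For n = 456 = 19 · 24, we can put exactly 19 objects in every box, avoiding 20 in any single one — so 457 is tight.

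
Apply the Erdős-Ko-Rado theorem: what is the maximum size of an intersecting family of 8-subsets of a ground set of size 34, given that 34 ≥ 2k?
max |F| = C(33, 7) = 4272048

Erdős-Ko-Rado (1961): when n ≥ 2k, max |F| = C(n−1, k−1). The bound is attained by the star {A : i ∈ A} for any fixed i ∈ [n]. Here C(34−1, 8−1) = C(33, 7) = 4272048.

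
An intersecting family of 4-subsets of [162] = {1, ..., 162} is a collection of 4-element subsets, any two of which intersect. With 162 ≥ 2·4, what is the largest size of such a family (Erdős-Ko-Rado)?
max |F| = C(161, 3) = 682640

Erdős-Ko-Rado (1961): when n ≥ 2k, max |F| = C(n−1, k−1). The bound is attained by the star {A : i ∈ A} for any fixed i ∈ [n]. Here C(162−1, 4−1) = C(161, 3) = 682640.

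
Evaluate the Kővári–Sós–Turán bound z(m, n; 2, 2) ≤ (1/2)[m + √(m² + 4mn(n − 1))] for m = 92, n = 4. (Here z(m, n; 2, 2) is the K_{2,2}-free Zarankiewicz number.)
z(92, 4; 2, 2) ≤ (1/2)[92 + √(92² + 4·92·4·3)] = (1/2)[92 + √12880] = 102.745

Kővári–Sós–Turán: let r_1, ..., r_92 be the row sums and z = Σ r_i the total number of 1s. Each pair of columns can share at most one row with both entries 1 (else a 2×2 all-ones block appears), so Σ_i C(r_i, 2) ≤ C(4, 2) = 6. By convexity Σ_i C(r_i, 2) ≥ 92·C(z/92, 2) = z(z − 92)/(2·92), giving z² − 92z − 92·4·3 ≤ 0 and hence z ≤ (1/2)[92 + √(8464 + 4·1104)] = (1/2)[92 + √12880] ≈ (1/2)(92 + 113.4901) = 102.745.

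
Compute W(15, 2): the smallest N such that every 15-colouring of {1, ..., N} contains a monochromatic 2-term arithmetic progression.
W(15, 2) = 15 + 1 = 16

A 2-term AP is any pair of integers, so a monochromatic 2-AP exists iff some colour is used at least twice. With 15 colours, the colouring i ↦ i on {1, ..., 15} uses each colour once, avoiding any monochromatic pair, so W(15, 2) > 15. For {1, ..., 16}, pigeonhole forces two integers of the same colour, which form a monochromatic 2-AP. Hence W(15, 2) = 16.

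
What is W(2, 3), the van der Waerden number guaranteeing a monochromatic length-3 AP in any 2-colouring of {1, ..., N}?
W(2, 3) = 9

Lower bound: the 2-colouring RRBBRRBB of {1, ..., 8} (R at positions {1, 2, 5, 6}, B at {3, 4, 7, 8}) contains no monochromatic 3-term AP, so W(2, 3) > 8. Upper bound: a case analysis on any 2-colouring of {1, ..., 9} forces such an AP. Hence W(2, 3) = 9.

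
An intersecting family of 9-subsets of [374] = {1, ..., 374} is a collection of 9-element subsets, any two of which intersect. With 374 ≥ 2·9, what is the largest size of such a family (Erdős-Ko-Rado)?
max |F| = C(373, 8) = 8616446909018334

Erdős-Ko-Rado (1961): when n ≥ 2k, max |F| = C(n−1, k−1). The bound is attained by the star {A : i ∈ A} for any fixed i ∈ [n]. Here C(374−1, 9−1) = C(373, 8) = 8616446909018334.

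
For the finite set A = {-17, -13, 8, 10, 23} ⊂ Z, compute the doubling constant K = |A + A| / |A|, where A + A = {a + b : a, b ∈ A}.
K = |A + A| / |A| = 15/5 = 3

Enumerate A + A = {a + b : a, b ∈ A}. With |A| = 5, there are |A|^2 = 25 ordered sum pairs; collecting distinct values, A + A = {-34, -30, -26, -9, -7, -5, -3, 6, 10, 16, 18, 20, 31, 33, 46}, so |A + A| = 15. Thus K = 15/5 = 3. For comparison, the minimum possible |A + A| over all 5-element sets is 2·5 − 1 = 9 (so min K = 9/5), attained only by arithmetic progressions.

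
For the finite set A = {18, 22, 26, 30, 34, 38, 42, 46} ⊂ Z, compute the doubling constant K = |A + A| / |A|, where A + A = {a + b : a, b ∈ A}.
K = |A + A| / |A| = 15/8

Enumerate A + A = {a + b : a, b ∈ A}. With |A| = 8, there are |A|^2 = 64 ordered sum pairs; collecting distinct values, A + A = {36, 40, 44, 48, 52, 56, 60, 64, 68, 72, 76, 80, 84, 88, 92}, so |A + A| = 15. Thus K = 15/8. Here |A + A| = 2|A| − 1 = 15, the minimum possible — so K = 15/8 is minimal, which holds iff A is an arithmetic progression.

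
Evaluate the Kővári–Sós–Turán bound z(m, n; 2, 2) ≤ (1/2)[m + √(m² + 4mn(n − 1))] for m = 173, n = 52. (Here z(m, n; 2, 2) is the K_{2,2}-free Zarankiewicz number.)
z(173, 52; 2, 2) ≤ (1/2)[173 + √(173² + 4·173·52·51)] = (1/2)[173 + √1865113] = 769.3457

Kővári–Sós–Turán: let r_1, ..., r_173 be the row sums and z = Σ r_i the total number of 1s. Each pair of columns can share at most one row with both entries 1 (else a 2×2 all-ones block appears), so Σ_i C(r_i, 2) ≤ C(52, 2) = 1326. By convexity Σ_i C(r_i, 2) ≥ 173·C(z/173, 2) = z(z − 173)/(2·173), giving z² − 173z − 173·52·51 ≤ 0 and hence z ≤ (1/2)[173 + √(29929 + 4·458796)] = (1/2)[173 + √1865113] ≈ (1/2)(173 + 1365.6914) = 769.3457.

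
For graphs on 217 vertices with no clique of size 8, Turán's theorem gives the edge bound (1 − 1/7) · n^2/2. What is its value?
Turán density bound = (6/7) · 217^2/2 = 20181

Turán's theorem: ex(n, K_{r+1}) is achieved by the complete r-partite Turán graph T(n, r) with parts as balanced as possible, and is at most (1 − 1/r) · n^2/2. For r = 7, n = 217: the density bound is (6/7) · 47089/2 = 20181. Since 7 ∣ 217, the Turán graph T(217, 7) has parts of equal size 31, and its edge count e(T(217, 7)) = 20181 attains the density bound exactly.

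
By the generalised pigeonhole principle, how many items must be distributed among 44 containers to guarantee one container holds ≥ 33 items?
n = (33 − 1)·44 + 1 = 1409

By the generalised pigeonhole principle, to guarantee some box contains ≥ r objects we need more than (r − 1) · k objects total. Threshold: n = (r − 1) · k + 1. With r = 33 and k = 44: n = 32 · 44 + 1 = 1408 + 1 = 1409. For n = 1408 = 32 · 44, we can put exactly 32 objects in every box, avoiding 33 in any single one — so 1409 is tight.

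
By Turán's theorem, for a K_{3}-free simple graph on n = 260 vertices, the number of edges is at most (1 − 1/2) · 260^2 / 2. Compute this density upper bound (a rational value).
Turán density bound = (1/2) · 260^2/2 = 16900

Turán's theorem: ex(n, K_{r+1}) is achieved by the complete r-partite Turán graph T(n, r) with parts as balanced as possible, and is at most (1 − 1/r) · n^2/2. For r = 2, n = 260: the density bound is (1/2) · 67600/2 = 16900. Since 2 ∣ 260, the Turán graph T(260, 2) has parts of equal size 130, and its edge count e(T(260, 2)) = 16900 attains the density bound exactly.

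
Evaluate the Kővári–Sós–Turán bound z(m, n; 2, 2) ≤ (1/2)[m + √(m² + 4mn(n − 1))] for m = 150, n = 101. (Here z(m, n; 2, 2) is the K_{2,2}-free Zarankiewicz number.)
z(150, 101; 2, 2) ≤ (1/2)[150 + √(150² + 4·150·101·100)] = (1/2)[150 + √6082500] = 1308.1362

Kővári–Sós–Turán: let r_1, ..., r_150 be the row sums and z = Σ r_i the total number of 1s. Each pair of columns can share at most one row with both entries 1 (else a 2×2 all-ones block appears), so Σ_i C(r_i, 2) ≤ C(101, 2) = 5050. By convexity Σ_i C(r_i, 2) ≥ 150·C(z/150, 2) = z(z − 150)/(2·150), giving z² − 150z − 150·101·100 ≤ 0 and hence z ≤ (1/2)[150 + √(22500 + 4·1515000)] = (1/2)[150 + √6082500] ≈ (1/2)(150 + 2466.2725) = 1308.1362.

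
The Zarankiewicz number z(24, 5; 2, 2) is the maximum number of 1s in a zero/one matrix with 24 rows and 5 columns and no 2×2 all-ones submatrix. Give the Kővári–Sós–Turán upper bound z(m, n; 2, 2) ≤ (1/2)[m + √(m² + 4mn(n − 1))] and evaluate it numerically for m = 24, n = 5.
z(24, 5; 2, 2) ≤ (1/2)[24 + √(24² + 4·24·5·4)] = (1/2)[24 + √2496] = 36.98

Kővári–Sós–Turán: let r_1, ..., r_24 be the row sums and z = Σ r_i the total number of 1s. Each pair of columns can share at most one row with both entries 1 (else a 2×2 all-ones block appears), so Σ_i C(r_i, 2) ≤ C(5, 2) = 10. By convexity Σ_i C(r_i, 2) ≥ 24·C(z/24, 2) = z(z − 24)/(2·24), giving z² − 24z − 24·5·4 ≤ 0 and hence z ≤ (1/2)[24 + √(576 + 4·480)] = (1/2)[24 + √2496] ≈ (1/2)(24 + 49.96) = 36.98.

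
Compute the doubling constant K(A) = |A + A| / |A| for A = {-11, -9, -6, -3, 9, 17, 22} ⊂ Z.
K = |A + A| / |A| = 25/7

Enumerate A + A = {a + b : a, b ∈ A}. With |A| = 7, there are |A|^2 = 49 ordered sum pairs; collecting distinct values, A + A = {-22, -20, -18, -17, -15, -14, -12, -9, -6, -2, 0, 3, 6, 8, 11, 13, 14, 16, 18, 19, 26, 31, 34, 39, 44}, so |A + A| = 25. Thus K = 25/7. For comparison, the minimum possible |A + A| over all 7-element sets is 2·7 − 1 = 13 (so min K = 13/7), attained only by arithmetic progressions.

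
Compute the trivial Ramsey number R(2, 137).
R(2, 137) = 137

R(2, k) = k for all k ≥ 2: in a 2-colouring of K_k, either some edge is red (a red K_2) or all edges are blue (a blue K_k). And K_{136} coloured all-blue has no blue K_137, so R(2, 137) > 136. Hence R(2, 137) = 137.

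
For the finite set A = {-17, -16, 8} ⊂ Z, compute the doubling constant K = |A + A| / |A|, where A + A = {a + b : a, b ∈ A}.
K = |A + A| / |A| = 6/3 = 2

Enumerate A + A = {a + b : a, b ∈ A}. With |A| = 3, there are |A|^2 = 9 ordered sum pairs; collecting distinct values, A + A = {-34, -33, -32, -9, -8, 16}, so |A + A| = 6. Thus K = 6/3 = 2. For comparison, the minimum possible |A + A| over all 3-element sets is 2·3 − 1 = 5 (so min K = 5/3), attained only by arithmetic progressions.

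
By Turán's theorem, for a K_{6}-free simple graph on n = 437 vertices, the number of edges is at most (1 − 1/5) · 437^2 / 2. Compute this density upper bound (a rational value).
Turán density bound = (4/5) · 437^2/2 = 381938/5 ≈ 76387.6

Turán's theorem: ex(n, K_{r+1}) is achieved by the complete r-partite Turán graph T(n, r) with parts as balanced as possible, and is at most (1 − 1/r) · n^2/2. For r = 5, n = 437: the density bound is (4/5) · 190969/2 = 381938/5 ≈ 76387.6. The integer-valued extremum is e(T(437, 5)) = 76387, which is strictly less than the density bound 381938/5 since 5 ∤ 437 (the parts of T(437, 5) cannot all be equal).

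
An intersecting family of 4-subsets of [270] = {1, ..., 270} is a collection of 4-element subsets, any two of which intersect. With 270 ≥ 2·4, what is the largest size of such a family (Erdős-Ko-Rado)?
max |F| = C(269, 3) = 3208094

Erdős-Ko-Rado (1961): when n ≥ 2k, max |F| = C(n−1, k−1). The bound is attained by the star {A : i ∈ A} for any fixed i ∈ [n]. Here C(270−1, 4−1) = C(269, 3) = 3208094.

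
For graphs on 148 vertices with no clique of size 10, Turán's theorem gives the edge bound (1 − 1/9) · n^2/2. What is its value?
Turán density bound = (8/9) · 148^2/2 = 87616/9 ≈ 9735.1111

Turán's theorem: ex(n, K_{r+1}) is achieved by the complete r-partite Turán graph T(n, r) with parts as balanced as possible, and is at most (1 − 1/r) · n^2/2. For r = 9, n = 148: the density bound is (8/9) · 21904/2 = 87616/9 ≈ 9735.1111. The integer-valued extremum is e(T(148, 9)) = 9734, which is strictly less than the density bound 87616/9 since 9 ∤ 148 (the parts of T(148, 9) cannot all be equal).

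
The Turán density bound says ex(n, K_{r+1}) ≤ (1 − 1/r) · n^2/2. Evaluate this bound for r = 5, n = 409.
Turán density bound = (4/5) · 409^2/2 = 334562/5 ≈ 66912.4

Turán's theorem: ex(n, K_{r+1}) is achieved by the complete r-partite Turán graph T(n, r) with parts as balanced as possible, and is at most (1 − 1/r) · n^2/2. For r = 5, n = 409: the density bound is (4/5) · 167281/2 = 334562/5 ≈ 66912.4. The integer-valued extremum is e(T(409, 5)) = 66912, which is strictly less than the density bound 334562/5 since 5 ∤ 409 (the parts of T(409, 5) cannot all be equal).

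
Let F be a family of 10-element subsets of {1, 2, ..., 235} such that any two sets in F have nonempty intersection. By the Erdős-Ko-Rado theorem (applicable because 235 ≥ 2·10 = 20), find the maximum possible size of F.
max |F| = C(234, 9) = 4960679534642546

Erdős-Ko-Rado (1961): when n ≥ 2k, max |F| = C(n−1, k−1). The bound is attained by the star {A : i ∈ A} for any fixed i ∈ [n]. Here C(235−1, 10−1) = C(234, 9) = 4960679534642546.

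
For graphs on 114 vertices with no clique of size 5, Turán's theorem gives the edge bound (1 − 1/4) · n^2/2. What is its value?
Turán density bound = (3/4) · 114^2/2 = 9747/2 ≈ 4873.5

Turán's theorem: ex(n, K_{r+1}) is achieved by the complete r-partite Turán graph T(n, r) with parts as balanced as possible, and is at most (1 − 1/r) · n^2/2. For r = 4, n = 114: the density bound is (3/4) · 12996/2 = 9747/2 ≈ 4873.5. The integer-valued extremum is e(T(114, 4)) = 4873, which is strictly less than the density bound 9747/2 since 4 ∤ 114 (the parts of T(114, 4) cannot all be equal).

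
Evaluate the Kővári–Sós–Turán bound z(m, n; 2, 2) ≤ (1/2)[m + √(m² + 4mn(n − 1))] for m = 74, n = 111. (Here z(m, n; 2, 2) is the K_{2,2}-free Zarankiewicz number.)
z(74, 111; 2, 2) ≤ (1/2)[74 + √(74² + 4·74·111·110)] = (1/2)[74 + √3619636] = 988.267

Kővári–Sós–Turán: let r_1, ..., r_74 be the row sums and z = Σ r_i the total number of 1s. Each pair of columns can share at most one row with both entries 1 (else a 2×2 all-ones block appears), so Σ_i C(r_i, 2) ≤ C(111, 2) = 6105. By convexity Σ_i C(r_i, 2) ≥ 74·C(z/74, 2) = z(z − 74)/(2·74), giving z² − 74z − 74·111·110 ≤ 0 and hence z ≤ (1/2)[74 + √(5476 + 4·903540)] = (1/2)[74 + √3619636] ≈ (1/2)(74 + 1902.5341) = 988.267.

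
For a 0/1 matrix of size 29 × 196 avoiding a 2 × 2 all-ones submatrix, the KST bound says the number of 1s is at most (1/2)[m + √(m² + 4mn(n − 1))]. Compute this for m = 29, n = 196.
z(29, 196; 2, 2) ≤ (1/2)[29 + √(29² + 4·29·196·195)] = (1/2)[29 + √4434361] = 1067.3961

Kővári–Sós–Turán: let r_1, ..., r_29 be the row sums and z = Σ r_i the total number of 1s. Each pair of columns can share at most one row with both entries 1 (else a 2×2 all-ones block appears), so Σ_i C(r_i, 2) ≤ C(196, 2) = 19110. By convexity Σ_i C(r_i, 2) ≥ 29·C(z/29, 2) = z(z − 29)/(2·29), giving z² − 29z − 29·196·195 ≤ 0 and hence z ≤ (1/2)[29 + √(841 + 4·1108380)] = (1/2)[29 + √4434361] ≈ (1/2)(29 + 2105.7922) = 1067.3961.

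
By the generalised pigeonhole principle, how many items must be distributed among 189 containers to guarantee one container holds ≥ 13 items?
n = (13 − 1)·189 + 1 = 2269

By the generalised pigeonhole principle, to guarantee some box contains ≥ r objects we need more than (r − 1) · k objects total. Threshold: n = (r − 1) · k + 1. With r = 13 and k = 189: n = 12 · 189 + 1 = 2268 + 1 = 2269. For n = 2268 = 12 · 189, we can put exactly 12 objects in every box, avoiding 13 in any single one — so 2269 is tight.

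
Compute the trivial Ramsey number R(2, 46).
R(2, 46) = 46

R(2, k) = k for all k ≥ 2: in a 2-colouring of K_k, either some edge is red (a red K_2) or all edges are blue (a blue K_k). And K_{45} coloured all-blue has no blue K_46, so R(2, 46) > 45. Hence R(2, 46) = 46.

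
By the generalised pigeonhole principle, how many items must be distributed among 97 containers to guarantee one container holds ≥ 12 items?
n = (12 − 1)·97 + 1 = 1068

By the generalised pigeonhole principle, to guarantee some box contains ≥ r objects we need more than (r − 1) · k objects total. Threshold: n = (r − 1) · k + 1. With r = 12 and k = 97: n = 11 · 97 + 1 = 1067 + 1 = 1068. For n = 1067 = 11 · 97, we can put exactly 11 objects in every box, avoiding 12 in any single one — so 1068 is tight.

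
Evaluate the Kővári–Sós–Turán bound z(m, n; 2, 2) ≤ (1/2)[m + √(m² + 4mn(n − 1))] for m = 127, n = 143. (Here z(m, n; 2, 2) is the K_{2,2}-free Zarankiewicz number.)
z(127, 143; 2, 2) ≤ (1/2)[127 + √(127² + 4·127·143·142)] = (1/2)[127 + √10331577] = 1670.6385

Kővári–Sós–Turán: let r_1, ..., r_127 be the row sums and z = Σ r_i the total number of 1s. Each pair of columns can share at most one row with both entries 1 (else a 2×2 all-ones block appears), so Σ_i C(r_i, 2) ≤ C(143, 2) = 10153. By convexity Σ_i C(r_i, 2) ≥ 127·C(z/127, 2) = z(z − 127)/(2·127), giving z² − 127z − 127·143·142 ≤ 0 and hence z ≤ (1/2)[127 + √(16129 + 4·2578862)] = (1/2)[127 + √10331577] ≈ (1/2)(127 + 3214.2771) = 1670.6385.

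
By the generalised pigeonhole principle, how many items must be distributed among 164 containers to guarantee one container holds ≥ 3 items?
n = (3 − 1)·164 + 1 = 329

By the generalised pigeonhole principle, to guarantee some box contains ≥ r objects we need more than (r − 1) · k objects total. Threshold: n = (r − 1) · k + 1. With r = 3 and k = 164: n = 2 · 164 + 1 = 328 + 1 = 329. For n = 328 = 2 · 164, we can put exactly 2 objects in every box, avoiding 3 in any single one — so 329 is tight.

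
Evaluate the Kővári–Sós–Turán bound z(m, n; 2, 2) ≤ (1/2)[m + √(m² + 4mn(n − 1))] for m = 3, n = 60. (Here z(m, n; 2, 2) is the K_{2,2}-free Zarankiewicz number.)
z(3, 60; 2, 2) ≤ (1/2)[3 + √(3² + 4·3·60·59)] = (1/2)[3 + √42489] = 104.5643

Kővári–Sós–Turán: let r_1, ..., r_3 be the row sums and z = Σ r_i the total number of 1s. Each pair of columns can share at most one row with both entries 1 (else a 2×2 all-ones block appears), so Σ_i C(r_i, 2) ≤ C(60, 2) = 1770. By convexity Σ_i C(r_i, 2) ≥ 3·C(z/3, 2) = z(z − 3)/(2·3), giving z² − 3z − 3·60·59 ≤ 0 and hence z ≤ (1/2)[3 + √(9 + 4·10620)] = (1/2)[3 + √42489] ≈ (1/2)(3 + 206.1286) = 104.5643.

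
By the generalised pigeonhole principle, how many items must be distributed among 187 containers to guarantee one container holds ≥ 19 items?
n = (19 − 1)·187 + 1 = 3367

By the generalised pigeonhole principle, to guarantee some box contains ≥ r objects we need more than (r − 1) · k objects total. Threshold: n = (r − 1) · k + 1. With r = 19 and k = 187: n = 18 · 187 + 1 = 3366 + 1 = 3367. For n = 3366 = 18 · 187, we can put exactly 18 objects in every box, avoiding 19 in any single one — so 3367 is tight.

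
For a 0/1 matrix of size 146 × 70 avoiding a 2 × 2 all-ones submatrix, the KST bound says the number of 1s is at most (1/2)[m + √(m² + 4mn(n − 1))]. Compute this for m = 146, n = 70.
z(146, 70; 2, 2) ≤ (1/2)[146 + √(146² + 4·146·70·69)] = (1/2)[146 + √2842036] = 915.917

Kővári–Sós–Turán: let r_1, ..., r_146 be the row sums and z = Σ r_i the total number of 1s. Each pair of columns can share at most one row with both entries 1 (else a 2×2 all-ones block appears), so Σ_i C(r_i, 2) ≤ C(70, 2) = 2415. By convexity Σ_i C(r_i, 2) ≥ 146·C(z/146, 2) = z(z − 146)/(2·146), giving z² − 146z − 146·70·69 ≤ 0 and hence z ≤ (1/2)[146 + √(21316 + 4·705180)] = (1/2)[146 + √2842036] ≈ (1/2)(146 + 1685.8339) = 915.917.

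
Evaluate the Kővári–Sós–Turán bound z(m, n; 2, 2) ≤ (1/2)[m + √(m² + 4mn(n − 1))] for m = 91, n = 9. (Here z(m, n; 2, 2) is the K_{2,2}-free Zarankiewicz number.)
z(91, 9; 2, 2) ≤ (1/2)[91 + √(91² + 4·91·9·8)] = (1/2)[91 + √34489] = 138.3561

Kővári–Sós–Turán: let r_1, ..., r_91 be the row sums and z = Σ r_i the total number of 1s. Each pair of columns can share at most one row with both entries 1 (else a 2×2 all-ones block appears), so Σ_i C(r_i, 2) ≤ C(9, 2) = 36. By convexity Σ_i C(r_i, 2) ≥ 91·C(z/91, 2) = z(z − 91)/(2·91), giving z² − 91z − 91·9·8 ≤ 0 and hence z ≤ (1/2)[91 + √(8281 + 4·6552)] = (1/2)[91 + √34489] ≈ (1/2)(91 + 185.7121) = 138.3561.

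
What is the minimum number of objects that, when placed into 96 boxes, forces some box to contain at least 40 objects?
n = (40 − 1)·96 + 1 = 3745

By the generalised pigeonhole principle, to guarantee some box contains ≥ r objects we need more than (r − 1) · k objects total. Threshold: n = (r − 1) · k + 1. With r = 40 and k = 96: n = 39 · 96 + 1 = 3744 + 1 = 3745. For n = 3744 = 39 · 96, we can put exactly 39 objects in every box, avoiding 40 in any single one — so 3745 is tight.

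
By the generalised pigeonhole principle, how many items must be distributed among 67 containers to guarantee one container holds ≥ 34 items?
n = (34 − 1)·67 + 1 = 2212

By the generalised pigeonhole principle, to guarantee some box contains ≥ r objects we need more than (r − 1) · k objects total. Threshold: n = (r − 1) · k + 1. With r = 34 and k = 67: n = 33 · 67 + 1 = 2211 + 1 = 2212. For n = 2211 = 33 · 67, we can put exactly 33 objects in every box, avoiding 34 in any single one — so 2212 is tight.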